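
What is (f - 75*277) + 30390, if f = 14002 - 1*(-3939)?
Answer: 27556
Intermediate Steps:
f = 17941 (f = 14002 + 3939 = 17941)
(f - 75*277) + 30390 = (17941 - 75*277) + 30390 = (17941 - 20775) + 30390 = -2834 + 30390 = 27556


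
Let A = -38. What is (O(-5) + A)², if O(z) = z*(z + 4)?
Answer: 1089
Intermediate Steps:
O(z) = z*(4 + z)
(O(-5) + A)² = (-5*(4 - 5) - 38)² = (-5*(-1) - 38)² = (5 - 38)² = (-33)² = 1089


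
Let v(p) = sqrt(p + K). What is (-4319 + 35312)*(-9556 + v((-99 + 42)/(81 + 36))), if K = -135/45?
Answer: -296169108 + 20662*I*sqrt(1326)/13 ≈ -2.9617e+8 + 57876.0*I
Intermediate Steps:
K = -3 (K = -135*1/45 = -3)
v(p) = sqrt(-3 + p) (v(p) = sqrt(p - 3) = sqrt(-3 + p))
(-4319 + 35312)*(-9556 + v((-99 + 42)/(81 + 36))) = (-4319 + 35312)*(-9556 + sqrt(-3 + (-99 + 42)/(81 + 36))) = 30993*(-9556 + sqrt(-3 - 57/117)) = 30993*(-9556 + sqrt(-3 - 57*1/117)) = 30993*(-9556 + sqrt(-3 - 19/39)) = 30993*(-9556 + sqrt(-136/39)) = 30993*(-9556 + 2*I*sqrt(1326)/39) = -296169108 + 20662*I*sqrt(1326)/13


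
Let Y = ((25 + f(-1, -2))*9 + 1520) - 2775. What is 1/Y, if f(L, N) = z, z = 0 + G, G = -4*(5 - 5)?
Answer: -1/1030 ≈ -0.00097087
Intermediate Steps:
G = 0 (G = -4*0 = 0)
z = 0 (z = 0 + 0 = 0)
f(L, N) = 0
Y = -1030 (Y = ((25 + 0)*9 + 1520) - 2775 = (25*9 + 1520) - 2775 = (225 + 1520) - 2775 = 1745 - 2775 = -1030)
1/Y = 1/(-1030) = -1/1030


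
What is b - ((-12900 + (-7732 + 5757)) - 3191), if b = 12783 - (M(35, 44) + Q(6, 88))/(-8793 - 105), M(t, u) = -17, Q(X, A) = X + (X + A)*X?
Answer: 274494955/8898 ≈ 30849.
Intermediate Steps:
Q(X, A) = X + X*(A + X) (Q(X, A) = X + (A + X)*X = X + X*(A + X))
b = 113743687/8898 (b = 12783 - (-17 + 6*(1 + 88 + 6))/(-8793 - 105) = 12783 - (-17 + 6*95)/(-8898) = 12783 - (-17 + 570)*(-1)/8898 = 12783 - 553*(-1)/8898 = 12783 - 1*(-553/8898) = 12783 + 553/8898 = 113743687/8898 ≈ 12783.)
b - ((-12900 + (-7732 + 5757)) - 3191) = 113743687/8898 - ((-12900 + (-7732 + 5757)) - 3191) = 113743687/8898 - ((-12900 - 1975) - 3191) = 113743687/8898 - (-14875 - 3191) = 113743687/8898 - 1*(-18066) = 113743687/8898 + 18066 = 274494955/8898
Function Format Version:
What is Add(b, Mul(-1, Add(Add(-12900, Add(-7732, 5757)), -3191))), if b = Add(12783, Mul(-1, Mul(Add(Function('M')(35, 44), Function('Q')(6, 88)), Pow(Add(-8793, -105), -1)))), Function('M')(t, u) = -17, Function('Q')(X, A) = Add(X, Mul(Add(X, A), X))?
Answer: Rational(274494955, 8898) ≈ 30849.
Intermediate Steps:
Function('Q')(X, A) = Add(X, Mul(X, Add(A, X))) (Function('Q')(X, A) = Add(X, Mul(Add(A, X), X)) = Add(X, Mul(X, Add(A, X))))
b = Rational(113743687, 8898) (b = Add(12783, Mul(-1, Mul(Add(-17, Mul(6, Add(1, 88, 6))), Pow(Add(-8793, -105), -1)))) = Add(12783, Mul(-1, Mul(Add(-17, Mul(6, 95)), Pow(-8898, -1)))) = Add(12783, Mul(-1, Mul(Add(-17, 570), Rational(-1, 8898)))) = Add(12783, Mul(-1, Mul(553, Rational(-1, 8898)))) = Add(12783, Mul(-1, Rational(-553, 8898))) = Add(12783, Rational(553, 8898)) = Rational(113743687, 8898) ≈ 12783.)
Add(b, Mul(-1, Add(Add(-12900, Add(-7732, 5757)), -3191))) = Add(Rational(113743687, 8898), Mul(-1, Add(Add(-12900, Add(-7732, 5757)), -3191))) = Add(Rational(113743687, 8898), Mul(-1, Add(Add(-12900, -1975), -3191))) = Add(Rational(113743687, 8898), Mul(-1, Add(-14875, -3191))) = Add(Rational(113743687, 8898), Mul(-1, -18066)) = Add(Rational(113743687, 8898), 18066) = Rational(274494955, 8898)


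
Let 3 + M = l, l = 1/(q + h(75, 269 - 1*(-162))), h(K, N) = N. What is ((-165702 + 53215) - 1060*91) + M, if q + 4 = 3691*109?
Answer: -84153776699/402746 ≈ -2.0895e+5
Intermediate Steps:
q = 402315 (q = -4 + 3691*109 = -4 + 402319 = 402315)
l = 1/402746 (l = 1/(402315 + (269 - 1*(-162))) = 1/(402315 + (269 + 162)) = 1/(402315 + 431) = 1/402746 ≈ 2.4830e-6)
M = -1208237/402746 (M = -3 + 1/402746 = -1208237/402746 ≈ -3.0000)
((-165702 + 53215) - 1060*91) + M = ((-165702 + 53215) - 1060*91) - 1208237/402746 = (-112487 - 96460) - 1208237/402746 = -208947 - 1208237/402746 = -84153776699/402746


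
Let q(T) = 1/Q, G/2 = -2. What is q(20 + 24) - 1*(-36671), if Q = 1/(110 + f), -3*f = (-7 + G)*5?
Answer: 110398/3 ≈ 36799.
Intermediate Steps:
G = -4 (G = 2*(-2) = -4)
f = 55/3 (f = -(-7 - 4)*5/3 = -(-11)*5/3 = -⅓*(-55) = 55/3 ≈ 18.333)
Q = 3/385 (Q = 1/(110 + 55/3) = 1/(385/3) = 3/385 ≈ 0.0077922)
q(T) = 385/3 (q(T) = 1/(3/385) = 385/3)
q(20 + 24) - 1*(-36671) = 385/3 - 1*(-36671) = 385/3 + 36671 = 110398/3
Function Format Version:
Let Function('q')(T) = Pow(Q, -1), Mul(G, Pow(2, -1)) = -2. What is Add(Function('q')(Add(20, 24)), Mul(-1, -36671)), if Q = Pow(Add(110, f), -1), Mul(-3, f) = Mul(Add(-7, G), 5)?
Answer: Rational(110398, 3) ≈ 36799.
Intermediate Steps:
G = -4 (G = Mul(2, -2) = -4)
f = Rational(55, 3) (f = Mul(Rational(-1, 3), Mul(Add(-7, -4), 5)) = Mul(Rational(-1, 3), Mul(-11, 5)) = Mul(Rational(-1, 3), -55) = Rational(55, 3) ≈ 18.333)
Q = Rational(3, 385) (Q = Pow(Add(110, Rational(55, 3)), -1) = Pow(Rational(385, 3), -1) = Rational(3, 385) ≈ 0.0077922)
Function('q')(T) = Rational(385, 3) (Function('q')(T) = Pow(Rational(3, 385), -1) = Rational(385, 3))
Add(Function('q')(Add(20, 24)), Mul(-1, -36671)) = Add(Rational(385, 3), Mul(-1, -36671)) = Add(Rational(385, 3), 36671) = Rational(110398, 3)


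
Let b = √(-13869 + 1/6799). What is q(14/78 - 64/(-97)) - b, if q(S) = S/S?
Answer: 1 - I*√641113948670/6799 ≈ 1.0 - 117.77*I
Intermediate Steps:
b = I*√641113948670/6799 (b = √(-13869 + 1/6799) = √(-94295330/6799) = I*√641113948670/6799 ≈ 117.77*I)
q(S) = 1
q(14/78 - 64/(-97)) - b = 1 - I*√641113948670/6799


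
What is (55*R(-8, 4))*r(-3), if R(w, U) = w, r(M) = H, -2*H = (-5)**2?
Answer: 5500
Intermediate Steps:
H = -25/2 (H = -1/2*(-5)**2 = -1/2*25 = -25/2 ≈ -12.500)
r(M) = -25/2
(55*R(-8, 4))*r(-3) = (55*(-8))*(-25/2) = -440*(-25/2) = 5500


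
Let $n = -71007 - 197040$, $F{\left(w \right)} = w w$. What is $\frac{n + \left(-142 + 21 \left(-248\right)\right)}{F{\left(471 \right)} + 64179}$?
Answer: $- \frac{273397}{286020} \approx -0.95587$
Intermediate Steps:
$F{\left(w \right)} = w^{2}$
$n = -268047$ ($n = -71007 - 197040 = -268047$)
$\frac{n + \left(-142 + 21 \left(-248\right)\right)}{F{\left(471 \right)} + 64179} = \frac{-268047 + \left(-142 + 21 \left(-248\right)\right)}{471^{2} + 64179} = \frac{-268047 - 5350}{221841 + 64179} = \frac{-268047 - 5350}{286020} = \left(-273397\right) \frac{1}{286020} = - \frac{273397}{286020}$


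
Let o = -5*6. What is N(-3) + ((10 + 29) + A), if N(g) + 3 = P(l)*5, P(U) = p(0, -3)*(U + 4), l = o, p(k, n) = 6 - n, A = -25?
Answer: -1159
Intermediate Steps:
o = -30
l = -30
P(U) = 36 + 9*U (P(U) = (6 - 1*(-3))*(U + 4) = (6 + 3)*(4 + U) = 9*(4 + U) = 36 + 9*U)
N(g) = -1173 (N(g) = -3 + (36 + 9*(-30))*5 = -3 + (36 - 270)*5 = -3 - 234*5 = -3 - 1170 = -1173)
N(-3) + ((10 + 29) + A) = -1173 + ((10 + 29) - 25) = -1173 + (39 - 25) = -1173 + 14 = -1159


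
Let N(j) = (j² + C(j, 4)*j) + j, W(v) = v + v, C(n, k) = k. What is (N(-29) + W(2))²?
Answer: 490000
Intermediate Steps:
W(v) = 2*v
N(j) = j² + 5*j (N(j) = (j² + 4*j) + j = j² + 5*j)
(N(-29) + W(2))² = (-29*(5 - 29) + 2*2)² = (-29*(-24) + 4)² = (696 + 4)² = 700² = 490000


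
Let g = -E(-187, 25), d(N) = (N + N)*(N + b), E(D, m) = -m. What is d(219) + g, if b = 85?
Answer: 133177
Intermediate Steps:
d(N) = 2*N*(85 + N) (d(N) = (N + N)*(N + 85) = (2*N)*(85 + N) = 2*N*(85 + N))
g = 25 (g = -(-1)*25 = -1*(-25) = 25)
d(219) + g = 2*219*(85 + 219) + 25 = 2*219*304 + 25 = 133152 + 25 = 133177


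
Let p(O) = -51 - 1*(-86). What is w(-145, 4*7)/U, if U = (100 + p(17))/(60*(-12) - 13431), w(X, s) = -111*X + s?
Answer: -76052191/45 ≈ -1.6900e+6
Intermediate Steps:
p(O) = 35 (p(O) = -51 + 86 = 35)
w(X, s) = s - 111*X
U = -45/4717 (U = (100 + 35)/(60*(-12) - 13431) = 135/(-720 - 13431) = 135/(-14151) = 135*(-1/14151) = -45/4717 ≈ -0.0095400)
w(-145, 4*7)/U = (4*7 - 111*(-145))/(-45/4717) = (28 + 16095)*(-4717/45) = 16123*(-4717/45) = -76052191/45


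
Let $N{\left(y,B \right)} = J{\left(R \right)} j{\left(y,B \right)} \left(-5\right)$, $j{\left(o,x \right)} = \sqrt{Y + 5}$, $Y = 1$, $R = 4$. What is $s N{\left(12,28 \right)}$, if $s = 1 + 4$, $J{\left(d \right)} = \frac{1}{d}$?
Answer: $- \frac{25 \sqrt{6}}{4} \approx -15.309$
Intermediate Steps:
$j{\left(o,x \right)} = \sqrt{6}$ ($j{\left(o,x \right)} = \sqrt{1 + 5} = \sqrt{6}$)
$s = 5$
$N{\left(y,B \right)} = - \frac{5 \sqrt{6}}{4}$ ($N{\left(y,B \right)} = \frac{\sqrt{6}}{4} \left(-5\right) = - \frac{5 \sqrt{6}}{4}$)
$s N{\left(12,28 \right)} = 5 \left(- \frac{5 \sqrt{6}}{4}\right) = - \frac{25 \sqrt{6}}{4}$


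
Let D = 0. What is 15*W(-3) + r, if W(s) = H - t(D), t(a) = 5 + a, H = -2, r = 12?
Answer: -93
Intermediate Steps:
W(s) = -7 (W(s) = -2 - (5 + 0) = -2 - 1*5 = -2 - 5 = -7)
15*W(-3) + r = 15*(-7) + 12 = -105 + 12 = -93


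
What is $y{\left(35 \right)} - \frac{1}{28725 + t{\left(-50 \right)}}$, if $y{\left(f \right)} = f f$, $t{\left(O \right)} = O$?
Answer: $\frac{35126874}{28675} \approx 1225.0$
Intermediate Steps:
$y{\left(f \right)} = f^{2}$
$y{\left(35 \right)} - \frac{1}{28725 + t{\left(-50 \right)}} = 35^{2} - \frac{1}{28725 - 50} = 1225 - \frac{1}{28675} = \frac{35126874}{28675}$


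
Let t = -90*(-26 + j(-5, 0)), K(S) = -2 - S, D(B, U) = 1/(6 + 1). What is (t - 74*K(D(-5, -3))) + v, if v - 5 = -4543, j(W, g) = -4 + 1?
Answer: -12386/7 ≈ -1769.4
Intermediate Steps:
j(W, g) = -3
D(B, U) = 1/7
v = -4538 (v = 5 - 4543 = -4538)
t = 2610 (t = -90*(-26 - 3) = -90*(-29) = 2610)
(t - 74*K(D(-5, -3))) + v = (2610 - 74*(-2 - 1*1/7)) - 4538 = (2610 - 74*(-2 - 1/7)) - 4538 = (2610 - 74*(-15/7)) - 4538 = (2610 + 1110/7) - 4538 = 19380/7 - 4538 = -12386/7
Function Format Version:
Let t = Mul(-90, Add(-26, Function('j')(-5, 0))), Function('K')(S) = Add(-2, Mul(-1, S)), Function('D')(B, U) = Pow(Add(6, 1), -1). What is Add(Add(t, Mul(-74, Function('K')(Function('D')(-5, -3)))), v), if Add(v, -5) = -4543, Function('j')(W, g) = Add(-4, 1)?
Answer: Rational(-12386, 7) ≈ -1769.4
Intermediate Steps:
Function('j')(W, g) = -3
Function('D')(B, U) = Rational(1, 7) (Function('D')(B, U) = Pow(7, -1) = Rational(1, 7))
v = -4538 (v = Add(5, -4543) = -4538)
t = 2610 (t = Mul(-90, Add(-26, -3)) = Mul(-90, -29) = 2610)
Add(Add(t, Mul(-74, Function('K')(Function('D')(-5, -3)))), v) = Add(Add(2610, Mul(-74, Add(-2, Mul(-1, Rational(1, 7))))), -4538) = Add(Add(2610, Mul(-74, Add(-2, Rational(-1, 7)))), -4538) = Add(Add(2610, Mul(-74, Rational(-15, 7))), -4538) = Add(Add(2610, Rational(1110, 7)), -4538) = Add(Rational(19380, 7), -4538) = Rational(-12386, 7)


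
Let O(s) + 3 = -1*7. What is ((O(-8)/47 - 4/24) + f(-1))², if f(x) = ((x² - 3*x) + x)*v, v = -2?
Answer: 3236401/79524 ≈ 40.697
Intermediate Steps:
O(s) = -10 (O(s) = -3 - 1*7 = -3 - 7 = -10)
f(x) = -2*x² + 4*x (f(x) = ((x² - 3*x) + x)*(-2) = (x² - 2*x)*(-2) = -2*x² + 4*x)
((O(-8)/47 - 4/24) + f(-1))² = ((-10/47 - 4/24) + 2*(-1)*(2 - 1*(-1)))² = ((-10*1/47 - 4*1/24) + 2*(-1)*(2 + 1))² = ((-10/47 - ⅙) + 2*(-1)*3)² = (-107/282 - 6)² = (-1799/282)² = 3236401/79524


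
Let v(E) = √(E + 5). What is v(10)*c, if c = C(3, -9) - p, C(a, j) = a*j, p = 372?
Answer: -399*√15 ≈ -1545.3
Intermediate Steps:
c = -399 (c = 3*(-9) - 1*372 = -27 - 372 = -399)
v(E) = √(5 + E)
v(10)*c = √(5 + 10)*(-399) = √15*(-399) = -399*√15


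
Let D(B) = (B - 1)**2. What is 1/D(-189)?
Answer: 1/36100 ≈ 2.7701e-5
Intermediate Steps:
D(B) = (-1 + B)**2
1/D(-189) = 1/((-1 - 189)**2) = 1/((-190)**2) = 1/36100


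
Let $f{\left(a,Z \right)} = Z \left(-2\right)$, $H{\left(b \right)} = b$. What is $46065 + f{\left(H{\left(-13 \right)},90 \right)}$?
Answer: $45885$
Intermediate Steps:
$f{\left(a,Z \right)} = - 2 Z$
$46065 + f{\left(H{\left(-13 \right)},90 \right)} = 46065 - 180 = 45885$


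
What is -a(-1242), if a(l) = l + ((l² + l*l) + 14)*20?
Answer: -61701598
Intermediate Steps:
a(l) = 280 + l + 40*l² (a(l) = l + ((l² + l²) + 14)*20 = l + (2*l² + 14)*20 = l + (14 + 2*l²)*20 = l + (280 + 40*l²) = 280 + l + 40*l²)
-a(-1242) = -(280 - 1242 + 40*(-1242)²) = -(280 - 1242 + 40*1542564) = -(280 - 1242 + 61702560) = -1*61701598 = -61701598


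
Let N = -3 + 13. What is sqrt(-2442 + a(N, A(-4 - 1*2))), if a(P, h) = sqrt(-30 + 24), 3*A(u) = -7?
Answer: sqrt(-2442 + I*sqrt(6)) ≈ 0.0248 + 49.417*I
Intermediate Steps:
A(u) = -7/3 (A(u) = (1/3)*(-7) = -7/3)
N = 10
a(P, h) = I*sqrt(6) (a(P, h) = sqrt(-6) = I*sqrt(6))
sqrt(-2442 + a(N, A(-4 - 1*2))) = sqrt(-2442 + I*sqrt(6))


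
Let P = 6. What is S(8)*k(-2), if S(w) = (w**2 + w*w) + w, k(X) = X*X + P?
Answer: 1360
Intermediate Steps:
k(X) = 6 + X**2 (k(X) = X*X + 6 = X**2 + 6 = 6 + X**2)
S(w) = w + 2*w**2 (S(w) = (w**2 + w**2) + w = 2*w**2 + w = w + 2*w**2)
S(8)*k(-2) = (8*(1 + 2*8))*(6 + (-2)**2) = (8*(1 + 16))*(6 + 4) = (8*17)*10 = 136*10 = 1360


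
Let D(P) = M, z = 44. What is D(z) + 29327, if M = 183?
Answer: 29510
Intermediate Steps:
D(P) = 183
D(z) + 29327 = 183 + 29327 = 29510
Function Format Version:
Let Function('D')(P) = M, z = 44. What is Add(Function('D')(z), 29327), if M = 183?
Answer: 29510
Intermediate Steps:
Function('D')(P) = 183
Add(Function('D')(z), 29327) = Add(183, 29327) = 29510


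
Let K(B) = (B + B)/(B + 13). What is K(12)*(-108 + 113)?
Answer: 24/5 ≈ 4.8000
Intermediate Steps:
K(B) = 2*B/(13 + B) (K(B) = (2*B)/(13 + B) = 2*B/(13 + B))
K(12)*(-108 + 113) = (2*12/(13 + 12))*(-108 + 113) = (2*12/25)*5 = (2*12*(1/25))*5 = (24/25)*5 = 24/5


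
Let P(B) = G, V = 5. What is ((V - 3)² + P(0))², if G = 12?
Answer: 256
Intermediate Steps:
P(B) = 12
((V - 3)² + P(0))² = ((5 - 3)² + 12)² = (2² + 12)² = (4 + 12)² = 16² = 256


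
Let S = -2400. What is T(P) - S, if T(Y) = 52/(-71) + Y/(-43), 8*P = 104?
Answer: 7324041/3053 ≈ 2399.0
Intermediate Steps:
P = 13 (P = (⅛)*104 = 13)
T(Y) = -52/71 - Y/43 (T(Y) = 52*(-1/71) + Y*(-1/43) = -52/71 - Y/43)
T(P) - S = (-52/71 - 1/43*13) - 1*(-2400) = (-52/71 - 13/43) + 2400 = -3159/3053 + 2400 = 7324041/3053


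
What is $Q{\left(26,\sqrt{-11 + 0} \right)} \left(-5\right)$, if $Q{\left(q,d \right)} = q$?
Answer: $-130$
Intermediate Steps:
$Q{\left(26,\sqrt{-11 + 0} \right)} \left(-5\right) = 26 \left(-5\right) = -130$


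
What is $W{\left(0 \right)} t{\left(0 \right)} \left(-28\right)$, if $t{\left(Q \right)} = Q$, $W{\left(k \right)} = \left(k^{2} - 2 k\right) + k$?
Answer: $0$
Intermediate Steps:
$W{\left(k \right)} = k^{2} - k$
$W{\left(0 \right)} t{\left(0 \right)} \left(-28\right) = 0 \left(-1 + 0\right) 0 \left(-28\right) = 0 \left(-1\right) 0 \left(-28\right) = 0 \cdot 0 \left(-28\right) = 0 \left(-28\right) = 0$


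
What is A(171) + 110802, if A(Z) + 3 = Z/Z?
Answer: 110800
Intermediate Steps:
A(Z) = -2 (A(Z) = -3 + Z/Z = -3 + 1 = -2)
A(171) + 110802 = -2 + 110802 = 110800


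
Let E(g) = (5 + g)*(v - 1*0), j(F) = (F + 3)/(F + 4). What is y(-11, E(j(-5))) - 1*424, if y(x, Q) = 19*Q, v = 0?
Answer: -424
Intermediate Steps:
j(F) = (3 + F)/(4 + F)
E(g) = 0 (E(g) = (5 + g)*(0 - 1*0) = (5 + g)*(0 + 0) = (5 + g)*0 = 0)
y(-11, E(j(-5))) - 1*424 = 19*0 - 1*424 = 0 - 424 = -424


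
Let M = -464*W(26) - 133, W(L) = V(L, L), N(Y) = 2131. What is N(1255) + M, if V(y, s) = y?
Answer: -10066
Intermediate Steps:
W(L) = L
M = -12197 (M = -464*26 - 133 = -12064 - 133 = -12197)
N(1255) + M = 2131 - 12197 = -10066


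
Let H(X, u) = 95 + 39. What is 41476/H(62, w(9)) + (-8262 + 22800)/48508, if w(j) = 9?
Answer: 7514425/24254 ≈ 309.82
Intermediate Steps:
H(X, u) = 134
41476/H(62, w(9)) + (-8262 + 22800)/48508 = 41476/134 + (-8262 + 22800)/48508 = 41476*(1/134) + 14538*(1/48508) = 20738/67 + 7269/24254 = 7514425/24254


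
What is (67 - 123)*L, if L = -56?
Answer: 3136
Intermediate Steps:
(67 - 123)*L = (67 - 123)*(-56) = -56*(-56) = 3136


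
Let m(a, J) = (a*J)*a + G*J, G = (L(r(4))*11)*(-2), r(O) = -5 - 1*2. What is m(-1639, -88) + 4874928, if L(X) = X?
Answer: -231534872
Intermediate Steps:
r(O) = -7 (r(O) = -5 - 2 = -7)
G = 154 (G = -7*11*(-2) = -77*(-2) = 154)
m(a, J) = 154*J + J*a² (m(a, J) = (a*J)*a + 154*J = (J*a)*a + 154*J = J*a² + 154*J = 154*J + J*a²)
m(-1639, -88) + 4874928 = -88*(154 + (-1639)²) + 4874928 = -88*(154 + 2686321) + 4874928 = -88*2686475 + 4874928 = -236409800 + 4874928 = -231534872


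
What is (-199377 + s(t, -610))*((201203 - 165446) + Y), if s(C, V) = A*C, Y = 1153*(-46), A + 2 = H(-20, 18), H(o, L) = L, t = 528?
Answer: 3299444049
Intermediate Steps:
A = 16 (A = -2 + 18 = 16)
Y = -53038
s(C, V) = 16*C
(-199377 + s(t, -610))*((201203 - 165446) + Y) = (-199377 + 16*528)*((201203 - 165446) - 53038) = (-199377 + 8448)*(35757 - 53038) = -190929*(-17281) = 3299444049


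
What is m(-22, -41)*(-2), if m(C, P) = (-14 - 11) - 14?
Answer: 78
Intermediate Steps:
m(C, P) = -39 (m(C, P) = -25 - 14 = -39)
m(-22, -41)*(-2) = -39*(-2) = 78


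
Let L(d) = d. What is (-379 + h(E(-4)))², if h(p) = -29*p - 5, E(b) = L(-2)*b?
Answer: 379456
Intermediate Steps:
E(b) = -2*b
h(p) = -5 - 29*p
(-379 + h(E(-4)))² = (-379 + (-5 - (-58)*(-4)))² = (-379 + (-5 - 29*8))² = (-379 + (-5 - 232))² = (-379 - 237)² = (-616)² = 379456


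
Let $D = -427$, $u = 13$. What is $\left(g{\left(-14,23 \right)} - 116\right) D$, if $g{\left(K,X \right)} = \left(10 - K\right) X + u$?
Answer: $-191723$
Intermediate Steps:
$g{\left(K,X \right)} = 13 + X \left(10 - K\right)$ ($g{\left(K,X \right)} = \left(10 - K\right) X + 13 = X \left(10 - K\right) + 13 = 13 + X \left(10 - K\right)$)
$\left(g{\left(-14,23 \right)} - 116\right) D = \left(\left(13 + 10 \cdot 23 - \left(-14\right) 23\right) - 116\right) \left(-427\right) = \left(\left(13 + 230 + 322\right) - 116\right) \left(-427\right) = \left(565 - 116\right) \left(-427\right) = 449 \left(-427\right) = -191723$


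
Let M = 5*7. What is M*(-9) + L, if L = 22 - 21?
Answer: -314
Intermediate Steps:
M = 35
L = 1
M*(-9) + L = 35*(-9) + 1 = -315 + 1 = -314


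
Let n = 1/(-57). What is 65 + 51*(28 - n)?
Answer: 28384/19 ≈ 1493.9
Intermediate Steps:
n = -1/57 ≈ -0.017544
65 + 51*(28 - n) = 65 + 51*(28 - 1*(-1/57)) = 65 + 51*(28 + 1/57) = 65 + 51*(1597/57) = 65 + 27149/19 = 28384/19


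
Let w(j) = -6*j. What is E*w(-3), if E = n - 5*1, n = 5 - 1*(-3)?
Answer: 54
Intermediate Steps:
n = 8 (n = 5 + 3 = 8)
E = 3 (E = 8 - 5*1 = 8 - 5 = 3)
E*w(-3) = 3*(-6*(-3)) = 3*18 = 54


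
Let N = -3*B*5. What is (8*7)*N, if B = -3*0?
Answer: 0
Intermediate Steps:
B = 0
N = 0 (N = -3*0*5 = 0*5 = 0)
(8*7)*N = (8*7)*0 = 56*0 = 0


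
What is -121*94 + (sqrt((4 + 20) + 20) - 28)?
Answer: -11402 + 2*sqrt(11) ≈ -11395.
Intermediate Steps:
-121*94 + (sqrt((4 + 20) + 20) - 28) = -11374 + (sqrt(24 + 20) - 28) = -11374 + (sqrt(44) - 28) = -11374 + (2*sqrt(11) - 28) = -11374 + (-28 + 2*sqrt(11)) = -11402 + 2*sqrt(11)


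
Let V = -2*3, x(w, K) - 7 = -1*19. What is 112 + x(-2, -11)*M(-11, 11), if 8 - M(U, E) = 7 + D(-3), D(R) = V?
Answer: 28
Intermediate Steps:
x(w, K) = -12 (x(w, K) = 7 - 1*19 = 7 - 19 = -12)
V = -6
D(R) = -6
M(U, E) = 7 (M(U, E) = 8 - (7 - 6) = 8 - 1*1 = 8 - 1 = 7)
112 + x(-2, -11)*M(-11, 11) = 112 - 12*7 = 112 - 84 = 28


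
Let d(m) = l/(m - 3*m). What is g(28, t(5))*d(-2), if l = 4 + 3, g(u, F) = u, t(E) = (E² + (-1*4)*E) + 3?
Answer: 49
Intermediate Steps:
t(E) = 3 + E² - 4*E (t(E) = (E² - 4*E) + 3 = 3 + E² - 4*E)
l = 7
d(m) = -7/(2*m) (d(m) = 7/(m - 3*m) = 7/((-2*m)) = 7*(-1/(2*m)) = -7/(2*m))
g(28, t(5))*d(-2) = 28*(-7/2/(-2)) = 28*(-7/2*(-½)) = 28*(7/4) = 49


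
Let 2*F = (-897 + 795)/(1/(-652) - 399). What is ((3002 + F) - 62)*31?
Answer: 23711010672/260149 ≈ 91144.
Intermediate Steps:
F = 33252/260149 (F = ((-897 + 795)/(1/(-652) - 399))/2 = (-102/(-1/652 - 399))/2 = (-102/(-260149/652))/2 = (-102*(-652/260149))/2 = (½)*(66504/260149) = 33252/260149 ≈ 0.12782)
((3002 + F) - 62)*31 = ((3002 + 33252/260149) - 62)*31 = (781000550/260149 - 62)*31 = (764871312/260149)*31 = 23711010672/260149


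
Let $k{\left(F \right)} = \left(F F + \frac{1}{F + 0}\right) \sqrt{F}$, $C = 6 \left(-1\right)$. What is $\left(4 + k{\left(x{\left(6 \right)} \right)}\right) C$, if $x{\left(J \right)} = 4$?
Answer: $-219$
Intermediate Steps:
$C = -6$
$k{\left(F \right)} = \sqrt{F} \left(\frac{1}{F} + F^{2}\right)$ ($k{\left(F \right)} = \left(F^{2} + \frac{1}{F}\right) \sqrt{F} = \left(\frac{1}{F} + F^{2}\right) \sqrt{F} = \sqrt{F} \left(\frac{1}{F} + F^{2}\right)$)
$\left(4 + k{\left(x{\left(6 \right)} \right)}\right) C = \left(4 + \frac{1 + 4^{3}}{2}\right) \left(-6\right) = \left(4 + \frac{1 + 64}{2}\right) \left(-6\right) = \left(4 + \frac{1}{2} \cdot 65\right) \left(-6\right) = \left(4 + \frac{65}{2}\right) \left(-6\right) = \frac{73}{2} \left(-6\right) = -219$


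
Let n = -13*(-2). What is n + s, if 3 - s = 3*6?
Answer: 11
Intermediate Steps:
s = -15 (s = 3 - 3*6 = 3 - 1*18 = 3 - 18 = -15)
n = 26
n + s = 26 - 15 = 11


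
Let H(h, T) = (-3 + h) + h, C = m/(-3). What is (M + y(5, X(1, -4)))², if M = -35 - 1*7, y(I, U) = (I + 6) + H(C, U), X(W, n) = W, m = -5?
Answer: 8464/9 ≈ 940.44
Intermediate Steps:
C = 5/3 (C = -5/(-3) = -5*(-⅓) = 5/3 ≈ 1.6667)
H(h, T) = -3 + 2*h
y(I, U) = 19/3 + I (y(I, U) = (I + 6) + (-3 + 2*(5/3)) = (6 + I) + (-3 + 10/3) = (6 + I) + ⅓ = 19/3 + I)
M = -42 (M = -35 - 7 = -42)
(M + y(5, X(1, -4)))² = (-42 + (19/3 + 5))² = (-42 + 34/3)² = (-92/3)² = 8464/9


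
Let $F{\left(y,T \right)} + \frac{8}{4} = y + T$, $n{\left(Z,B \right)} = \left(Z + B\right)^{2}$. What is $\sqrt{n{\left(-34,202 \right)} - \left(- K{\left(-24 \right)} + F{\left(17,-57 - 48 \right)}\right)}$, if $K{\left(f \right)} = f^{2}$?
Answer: $3 \sqrt{3210} \approx 169.97$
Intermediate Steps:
$n{\left(Z,B \right)} = \left(B + Z\right)^{2}$
$F{\left(y,T \right)} = -2 + T + y$ ($F{\left(y,T \right)} = -2 + \left(y + T\right) = -2 + \left(T + y\right) = -2 + T + y$)
$\sqrt{n{\left(-34,202 \right)} - \left(- K{\left(-24 \right)} + F{\left(17,-57 - 48 \right)}\right)} = \sqrt{\left(202 - 34\right)^{2} - \left(-42 - 576 - 48\right)} = \sqrt{168^{2} + \left(576 - \left(-2 - 105 + 17\right)\right)} = \sqrt{28224 + \left(576 - \left(-2 - 105 + 17\right)\right)} = \sqrt{28224 + \left(576 - -90\right)} = \sqrt{28224 + \left(576 + 90\right)} = \sqrt{28224 + 666} = \sqrt{28890} = 3 \sqrt{3210}$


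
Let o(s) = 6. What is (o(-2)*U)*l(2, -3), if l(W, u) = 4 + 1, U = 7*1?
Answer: 210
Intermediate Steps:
U = 7
l(W, u) = 5
(o(-2)*U)*l(2, -3) = (6*7)*5 = 42*5 = 210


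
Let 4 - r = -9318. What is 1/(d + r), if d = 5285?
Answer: 1/14607 ≈ 6.8460e-5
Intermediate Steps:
r = 9322 (r = 4 - 1*(-9318) = 4 + 9318 = 9322)
1/(d + r) = 1/(5285 + 9322) = 1/14607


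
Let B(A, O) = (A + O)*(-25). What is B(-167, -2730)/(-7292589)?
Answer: -72425/7292589 ≈ -0.0099313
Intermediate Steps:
B(A, O) = -25*A - 25*O
B(-167, -2730)/(-7292589) = (-25*(-167) - 25*(-2730))/(-7292589) = (4175 + 68250)*(-1/7292589) = 72425*(-1/7292589) = -72425/7292589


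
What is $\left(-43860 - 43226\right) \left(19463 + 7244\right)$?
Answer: $-2325805802$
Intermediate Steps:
$\left(-43860 - 43226\right) \left(19463 + 7244\right) = \left(-87086\right) 26707 = -2325805802$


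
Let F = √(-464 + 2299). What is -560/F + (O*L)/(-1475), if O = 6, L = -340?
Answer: 408/295 - 112*√1835/367 ≈ -11.690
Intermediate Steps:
F = √1835 ≈ 42.837
-560/F + (O*L)/(-1475) = -560*√1835/1835 + (6*(-340))/(-1475) = -112*√1835/367 - 2040*(-1/1475) = -112*√1835/367 + 408/295 = 408/295 - 112*√1835/367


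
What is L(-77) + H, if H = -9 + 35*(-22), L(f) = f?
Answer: -856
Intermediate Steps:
H = -779 (H = -9 - 770 = -779)
L(-77) + H = -77 - 779 = -856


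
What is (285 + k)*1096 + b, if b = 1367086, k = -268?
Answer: 1385718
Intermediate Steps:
(285 + k)*1096 + b = (285 - 268)*1096 + 1367086 = 17*1096 + 1367086 = 18632 + 1367086 = 1385718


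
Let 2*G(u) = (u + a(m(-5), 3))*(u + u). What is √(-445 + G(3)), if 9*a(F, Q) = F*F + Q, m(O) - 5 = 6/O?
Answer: 2*I*√24198/15 ≈ 20.741*I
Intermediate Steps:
m(O) = 5 + 6/O
a(F, Q) = Q/9 + F²/9 (a(F, Q) = (F*F + Q)/9 = (F² + Q)/9 = (Q + F²)/9 = Q/9 + F²/9)
G(u) = u*(436/225 + u) (G(u) = ((u + ((⅑)*3 + (5 + 6/(-5))²/9))*(u + u))/2 = ((u + (⅓ + (5 + 6*(-⅕))²/9))*(2*u))/2 = ((u + (⅓ + (5 - 6/5)²/9))*(2*u))/2 = ((u + (⅓ + (19/5)²/9))*(2*u))/2 = ((u + (⅓ + (⅑)*(361/25)))*(2*u))/2 = ((u + (⅓ + 361/225))*(2*u))/2 = ((u + 436/225)*(2*u))/2 = ((436/225 + u)*(2*u))/2 = (2*u*(436/225 + u))/2 = u*(436/225 + u))
√(-445 + G(3)) = √(-445 + (1/225)*3*(436 + 225*3)) = √(-445 + (1/225)*3*(436 + 675)) = √(-445 + (1/225)*3*1111) = √(-445 + 1111/75) = √(-32264/75) = 2*I*√24198/15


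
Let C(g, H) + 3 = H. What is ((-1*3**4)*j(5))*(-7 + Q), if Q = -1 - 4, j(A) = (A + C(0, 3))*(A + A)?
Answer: 48600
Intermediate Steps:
C(g, H) = -3 + H
j(A) = 2*A**2 (j(A) = (A + (-3 + 3))*(A + A) = (A + 0)*(2*A) = A*(2*A) = 2*A**2)
Q = -5
((-1*3**4)*j(5))*(-7 + Q) = ((-1*3**4)*(2*5**2))*(-7 - 5) = ((-1*81)*(2*25))*(-12) = -81*50*(-12) = -4050*(-12) = 48600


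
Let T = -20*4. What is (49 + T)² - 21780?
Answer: -20819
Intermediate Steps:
T = -80
(49 + T)² - 21780 = (49 - 80)² - 21780 = (-31)² - 21780 = 961 - 21780 = -20819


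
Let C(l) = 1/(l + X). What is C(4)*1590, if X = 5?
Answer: 530/3 ≈ 176.67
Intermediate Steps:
C(l) = 1/(5 + l) (C(l) = 1/(l + 5) = 1/(5 + l))
C(4)*1590 = 1590/(5 + 4) = 1590/9 = (⅑)*1590 = 530/3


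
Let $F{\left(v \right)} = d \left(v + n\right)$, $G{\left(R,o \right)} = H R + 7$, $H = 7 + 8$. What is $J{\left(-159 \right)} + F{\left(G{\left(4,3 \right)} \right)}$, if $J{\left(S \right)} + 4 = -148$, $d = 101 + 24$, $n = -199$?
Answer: $-16652$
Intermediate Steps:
$d = 125$
$H = 15$
$J{\left(S \right)} = -152$ ($J{\left(S \right)} = -4 - 148 = -152$)
$G{\left(R,o \right)} = 7 + 15 R$ ($G{\left(R,o \right)} = 15 R + 7 = 7 + 15 R$)
$F{\left(v \right)} = -24875 + 125 v$ ($F{\left(v \right)} = 125 \left(v - 199\right) = 125 \left(-199 + v\right) = -24875 + 125 v$)
$J{\left(-159 \right)} + F{\left(G{\left(4,3 \right)} \right)} = -152 - \left(24875 - 125 \left(7 + 15 \cdot 4\right)\right) = -152 - \left(24875 - 125 \left(7 + 60\right)\right) = -152 + \left(-24875 + 125 \cdot 67\right) = -152 + \left(-24875 + 8375\right) = -152 - 16500 = -16652$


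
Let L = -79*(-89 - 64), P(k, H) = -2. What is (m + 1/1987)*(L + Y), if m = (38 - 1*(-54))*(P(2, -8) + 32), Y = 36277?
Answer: 265234028044/1987 ≈ 1.3348e+8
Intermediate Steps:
L = 12087 (L = -79*(-153) = 12087)
m = 2760 (m = (38 - 1*(-54))*(-2 + 32) = (38 + 54)*30 = 92*30 = 2760)
(m + 1/1987)*(L + Y) = (2760 + 1/1987)*(12087 + 36277) = (2760 + 1/1987)*48364 = (5484121/1987)*48364 = 265234028044/1987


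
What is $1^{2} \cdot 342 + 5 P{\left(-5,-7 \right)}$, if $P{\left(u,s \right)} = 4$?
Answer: $362$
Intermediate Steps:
$1^{2} \cdot 342 + 5 P{\left(-5,-7 \right)} = 1^{2} \cdot 342 + 5 \cdot 4 = 1 \cdot 342 + 20 = 342 + 20 = 362$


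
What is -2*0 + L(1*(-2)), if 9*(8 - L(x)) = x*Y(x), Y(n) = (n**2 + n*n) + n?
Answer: 28/3 ≈ 9.3333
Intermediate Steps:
Y(n) = n + 2*n**2 (Y(n) = (n**2 + n**2) + n = 2*n**2 + n = n + 2*n**2)
L(x) = 8 - x**2*(1 + 2*x)/9 (L(x) = 8 - x*x*(1 + 2*x)/9 = 8 - x**2*(1 + 2*x)/9)
-2*0 + L(1*(-2)) = -2*0 + (8 - 2*(1*(-2))**3/9 - (1*(-2))**2/9) = 0 + (8 - 2/9*(-2)**3 - 1/9*(-2)**2) = 0 + (8 - 2/9*(-8) - 1/9*4) = 0 + (8 + 16/9 - 4/9) = 0 + 28/3 = 28/3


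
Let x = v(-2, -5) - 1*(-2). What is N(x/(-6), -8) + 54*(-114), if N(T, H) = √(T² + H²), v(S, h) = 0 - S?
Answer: -6156 + 2*√145/3 ≈ -6148.0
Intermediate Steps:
v(S, h) = -S
x = 4 (x = -1*(-2) - 1*(-2) = 2 + 2 = 4)
N(T, H) = √(H² + T²)
N(x/(-6), -8) + 54*(-114) = √((-8)² + (4/(-6))²) + 54*(-114) = √(64 + (4*(-⅙))²) - 6156 = √(64 + (-⅔)²) - 6156 = √(64 + 4/9) - 6156 = √(580/9) - 6156 = 2*√145/3 - 6156 = -6156 + 2*√145/3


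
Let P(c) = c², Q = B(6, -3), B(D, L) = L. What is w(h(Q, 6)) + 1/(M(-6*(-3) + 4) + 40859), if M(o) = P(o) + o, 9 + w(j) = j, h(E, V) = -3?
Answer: -496379/41365 ≈ -12.000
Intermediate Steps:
Q = -3
w(j) = -9 + j
M(o) = o + o² (M(o) = o² + o = o + o²)
w(h(Q, 6)) + 1/(M(-6*(-3) + 4) + 40859) = (-9 - 3) + 1/((-6*(-3) + 4)*(1 + (-6*(-3) + 4)) + 40859) = -12 + 1/((18 + 4)*(1 + (18 + 4)) + 40859) = -12 + 1/(22*(1 + 22) + 40859) = -12 + 1/(22*23 + 40859) = -12 + 1/(506 + 40859) = -12 + 1/41365 = -496379/41365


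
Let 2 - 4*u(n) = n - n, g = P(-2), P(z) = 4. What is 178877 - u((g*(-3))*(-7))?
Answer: 357753/2 ≈ 1.7888e+5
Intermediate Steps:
g = 4
u(n) = ½ (u(n) = ½ - (n - n)/4 = ½ - ¼*0 = ½ + 0 = ½)
178877 - u((g*(-3))*(-7)) = 178877 - 1*½ = 178877 - ½ = 357753/2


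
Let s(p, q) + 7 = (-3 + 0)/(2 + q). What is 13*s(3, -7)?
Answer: -416/5 ≈ -83.200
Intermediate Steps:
s(p, q) = -7 - 3/(2 + q) (s(p, q) = -7 + (-3 + 0)/(2 + q) = -7 - 3/(2 + q))
13*s(3, -7) = 13*((-17 - 7*(-7))/(2 - 7)) = 13*((-17 + 49)/(-5)) = 13*(-1/5*32) = 13*(-32/5) = -416/5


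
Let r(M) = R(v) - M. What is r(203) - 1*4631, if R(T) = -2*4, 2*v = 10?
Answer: -4842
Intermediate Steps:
v = 5 (v = (½)*10 = 5)
R(T) = -8
r(M) = -8 - M
r(203) - 1*4631 = (-8 - 1*203) - 1*4631 = (-8 - 203) - 4631 = -211 - 4631 = -4842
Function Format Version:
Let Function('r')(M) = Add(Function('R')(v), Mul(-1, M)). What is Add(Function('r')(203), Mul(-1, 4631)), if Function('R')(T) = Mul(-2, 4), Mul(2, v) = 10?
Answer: -4842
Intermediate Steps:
v = 5 (v = Mul(Rational(1, 2), 10) = 5)
Function('R')(T) = -8
Function('r')(M) = Add(-8, Mul(-1, M))
Add(Function('r')(203), Mul(-1, 4631)) = Add(Add(-8, Mul(-1, 203)), Mul(-1, 4631)) = Add(Add(-8, -203), -4631) = Add(-211, -4631) = -4842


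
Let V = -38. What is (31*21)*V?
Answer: -24738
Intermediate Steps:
(31*21)*V = (31*21)*(-38) = 651*(-38) = -24738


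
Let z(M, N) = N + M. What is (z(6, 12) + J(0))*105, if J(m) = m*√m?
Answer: 1890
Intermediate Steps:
J(m) = m^(3/2)
z(M, N) = M + N
(z(6, 12) + J(0))*105 = ((6 + 12) + 0^(3/2))*105 = (18 + 0)*105 = 18*105 = 1890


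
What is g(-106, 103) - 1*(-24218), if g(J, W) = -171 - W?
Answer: 23944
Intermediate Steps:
g(-106, 103) - 1*(-24218) = (-171 - 1*103) - 1*(-24218) = (-171 - 103) + 24218 = -274 + 24218 = 23944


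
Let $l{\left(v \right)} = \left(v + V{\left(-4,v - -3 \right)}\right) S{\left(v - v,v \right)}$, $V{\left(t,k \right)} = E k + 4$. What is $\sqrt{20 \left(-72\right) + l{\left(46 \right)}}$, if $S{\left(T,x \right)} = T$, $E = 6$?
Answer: $12 i \sqrt{10} \approx 37.947 i$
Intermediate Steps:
$V{\left(t,k \right)} = 4 + 6 k$ ($V{\left(t,k \right)} = 6 k + 4 = 4 + 6 k$)
$l{\left(v \right)} = 0$ ($l{\left(v \right)} = \left(v + \left(4 + 6 \left(v - -3\right)\right)\right) \left(v - v\right) = \left(v + \left(4 + 6 \left(v + 3\right)\right)\right) 0 = \left(v + \left(4 + 6 \left(3 + v\right)\right)\right) 0 = \left(v + \left(4 + \left(18 + 6 v\right)\right)\right) 0 = \left(v + \left(22 + 6 v\right)\right) 0 = \left(22 + 7 v\right) 0 = 0$)
$\sqrt{20 \left(-72\right) + l{\left(46 \right)}} = \sqrt{20 \left(-72\right) + 0} = \sqrt{-1440 + 0} = \sqrt{-1440} = 12 i \sqrt{10}$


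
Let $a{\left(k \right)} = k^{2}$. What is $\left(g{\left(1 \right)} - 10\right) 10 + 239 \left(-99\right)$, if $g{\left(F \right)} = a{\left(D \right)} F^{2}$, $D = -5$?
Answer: $-23511$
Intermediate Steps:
$g{\left(F \right)} = 25 F^{2}$ ($g{\left(F \right)} = \left(-5\right)^{2} F^{2} = 25 F^{2}$)
$\left(g{\left(1 \right)} - 10\right) 10 + 239 \left(-99\right) = \left(25 \cdot 1^{2} - 10\right) 10 + 239 \left(-99\right) = \left(25 \cdot 1 - 10\right) 10 - 23661 = \left(25 - 10\right) 10 - 23661 = 15 \cdot 10 - 23661 = 150 - 23661 = -23511$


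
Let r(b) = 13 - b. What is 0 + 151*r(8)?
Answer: 755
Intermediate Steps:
0 + 151*r(8) = 0 + 151*(13 - 1*8) = 0 + 151*(13 - 8) = 0 + 151*5 = 0 + 755 = 755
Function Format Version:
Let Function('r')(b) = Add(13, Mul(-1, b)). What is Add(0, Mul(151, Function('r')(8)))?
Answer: 755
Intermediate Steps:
Add(0, Mul(151, Function('r')(8))) = Add(0, Mul(151, Add(13, Mul(-1, 8)))) = Add(0, Mul(151, Add(13, -8))) = Add(0, Mul(151, 5)) = Add(0, 755) = 755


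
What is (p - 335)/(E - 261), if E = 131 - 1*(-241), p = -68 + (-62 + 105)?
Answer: -120/37 ≈ -3.2432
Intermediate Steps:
p = -25 (p = -68 + 43 = -25)
E = 372 (E = 131 + 241 = 372)
(p - 335)/(E - 261) = (-25 - 335)/(372 - 261) = -360/111 = -360*1/111 = -120/37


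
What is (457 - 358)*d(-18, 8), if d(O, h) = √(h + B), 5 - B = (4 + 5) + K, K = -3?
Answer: 99*√7 ≈ 261.93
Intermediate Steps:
B = -1 (B = 5 - ((4 + 5) - 3) = 5 - (9 - 3) = 5 - 1*6 = 5 - 6 = -1)
d(O, h) = √(-1 + h) (d(O, h) = √(h - 1) = √(-1 + h))
(457 - 358)*d(-18, 8) = (457 - 358)*√(-1 + 8) = 99*√7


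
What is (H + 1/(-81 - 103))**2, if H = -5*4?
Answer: 13549761/33856 ≈ 400.22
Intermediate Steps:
H = -20
(H + 1/(-81 - 103))**2 = (-20 + 1/(-81 - 103))**2 = (-20 + 1/(-184))**2 = (-20 - 1/184)**2 = (-3681/184)**2 = 13549761/33856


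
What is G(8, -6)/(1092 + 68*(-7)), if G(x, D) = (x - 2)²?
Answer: 9/154 ≈ 0.058442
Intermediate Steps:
G(x, D) = (-2 + x)²
G(8, -6)/(1092 + 68*(-7)) = (-2 + 8)²/(1092 + 68*(-7)) = 6²/(1092 - 476) = 36/616 = (1/616)*36 = 9/154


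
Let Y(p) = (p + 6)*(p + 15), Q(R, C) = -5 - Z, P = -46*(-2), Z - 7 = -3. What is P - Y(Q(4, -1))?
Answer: 110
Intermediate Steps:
Z = 4 (Z = 7 - 3 = 4)
P = 92
Q(R, C) = -9 (Q(R, C) = -5 - 1*4 = -5 - 4 = -9)
Y(p) = (6 + p)*(15 + p)
P - Y(Q(4, -1)) = 92 - (90 + (-9)² + 21*(-9)) = 92 - (90 + 81 - 189) = 92 - 1*(-18) = 92 + 18 = 110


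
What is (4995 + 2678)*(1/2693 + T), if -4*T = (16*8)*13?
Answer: -8595962151/2693 ≈ -3.1920e+6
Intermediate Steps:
T = -416 (T = -16*8*13/4 = -32*13 = -¼*1664 = -416)
(4995 + 2678)*(1/2693 + T) = (4995 + 2678)*(1/2693 - 416) = 7673*(1/2693 - 416) = 7673*(-1120287/2693) = -8595962151/2693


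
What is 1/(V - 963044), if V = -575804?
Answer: -1/1538848 ≈ -6.4984e-7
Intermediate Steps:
1/(V - 963044) = 1/(-575804 - 963044) = 1/(-1538848) = -1/1538848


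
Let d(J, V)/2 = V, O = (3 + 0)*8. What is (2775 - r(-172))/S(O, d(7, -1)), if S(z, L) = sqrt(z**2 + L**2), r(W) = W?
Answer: 2947*sqrt(145)/290 ≈ 122.37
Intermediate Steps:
O = 24 (O = 3*8 = 24)
d(J, V) = 2*V
S(z, L) = sqrt(L**2 + z**2)
(2775 - r(-172))/S(O, d(7, -1)) = (2775 - 1*(-172))/(sqrt((2*(-1))**2 + 24**2)) = (2775 + 172)/(sqrt((-2)**2 + 576)) = 2947/(sqrt(4 + 576)) = 2947/(sqrt(580)) = 2947/((2*sqrt(145))) = 2947*(sqrt(145)/290) = 2947*sqrt(145)/290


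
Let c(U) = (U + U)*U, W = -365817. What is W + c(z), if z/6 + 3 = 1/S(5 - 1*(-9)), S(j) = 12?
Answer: -730409/2 ≈ -3.6520e+5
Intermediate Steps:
z = -35/2 (z = -18 + 6/12 = -18 + 6*(1/12) = -18 + 1/2 = -35/2 ≈ -17.500)
c(U) = 2*U**2 (c(U) = (2*U)*U = 2*U**2)
W + c(z) = -365817 + 2*(-35/2)**2 = -365817 + 2*(1225/4) = -365817 + 1225/2 = -730409/2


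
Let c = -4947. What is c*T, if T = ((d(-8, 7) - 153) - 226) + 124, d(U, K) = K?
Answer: 1226856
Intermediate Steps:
T = -248 (T = ((7 - 153) - 226) + 124 = (-146 - 226) + 124 = -372 + 124 = -248)
c*T = -4947*(-248) = 1226856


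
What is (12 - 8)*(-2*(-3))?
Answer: 24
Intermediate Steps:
(12 - 8)*(-2*(-3)) = 4*6 = 24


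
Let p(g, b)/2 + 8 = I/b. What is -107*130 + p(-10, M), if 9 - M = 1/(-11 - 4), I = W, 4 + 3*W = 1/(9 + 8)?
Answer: -16098791/1156 ≈ -13926.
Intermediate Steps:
W = -67/51 (W = -4/3 + 1/(3*(9 + 8)) = -4/3 + (1/3)/17 = -4/3 + (1/3)*(1/17) = -4/3 + 1/51 = -67/51 ≈ -1.3137)
I = -67/51 ≈ -1.3137
M = 136/15 (M = 9 - 1/(-11 - 4) = 9 - 1/(-15) = 9 - 1*(-1/15) = 9 + 1/15 = 136/15 ≈ 9.0667)
p(g, b) = -16 - 134/(51*b) (p(g, b) = -16 + 2*(-67/(51*b)) = -16 - 134/(51*b))
-107*130 + p(-10, M) = -107*130 + (-16 - 134/(51*136/15)) = -13910 + (-16 - 134/51*15/136) = -13910 + (-16 - 335/1156) = -13910 - 18831/1156 = -16098791/1156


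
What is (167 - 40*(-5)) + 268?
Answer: 635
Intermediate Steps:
(167 - 40*(-5)) + 268 = (167 + 200) + 268 = 367 + 268 = 635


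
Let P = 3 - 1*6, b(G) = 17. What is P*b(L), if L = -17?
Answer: -51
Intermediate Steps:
P = -3 (P = 3 - 6 = -3)
P*b(L) = -3*17 = -51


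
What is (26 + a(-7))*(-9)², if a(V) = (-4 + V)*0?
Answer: 2106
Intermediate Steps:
a(V) = 0
(26 + a(-7))*(-9)² = (26 + 0)*(-9)² = 26*81 = 2106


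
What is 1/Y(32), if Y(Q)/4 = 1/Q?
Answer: 8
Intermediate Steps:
Y(Q) = 4/Q
1/Y(32) = 1/(4/32) = 1/(4*(1/32)) = 1/(1/8) = 8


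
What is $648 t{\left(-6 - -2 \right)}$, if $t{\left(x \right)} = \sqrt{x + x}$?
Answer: $1296 i \sqrt{2} \approx 1832.8 i$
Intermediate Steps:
$t{\left(x \right)} = \sqrt{2} \sqrt{x}$ ($t{\left(x \right)} = \sqrt{2 x} = \sqrt{2} \sqrt{x}$)
$648 t{\left(-6 - -2 \right)} = 648 \sqrt{2} \sqrt{-6 - -2} = 648 \sqrt{2} \sqrt{-6 + 2} = 648 \sqrt{2} \sqrt{-4} = 648 \sqrt{2} \cdot 2 i = 648 \cdot 2 i \sqrt{2} = 1296 i \sqrt{2}$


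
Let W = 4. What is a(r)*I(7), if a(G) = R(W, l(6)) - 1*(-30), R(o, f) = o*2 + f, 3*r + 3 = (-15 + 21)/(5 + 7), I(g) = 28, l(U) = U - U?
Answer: 1064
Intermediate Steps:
l(U) = 0
r = -5/6 (r = -1 + ((-15 + 21)/(5 + 7))/3 = -1 + (6/12)/3 = -1 + (6*(1/12))/3 = -1 + (1/3)*(1/2) = -1 + 1/6 = -5/6 ≈ -0.83333)
R(o, f) = f + 2*o (R(o, f) = 2*o + f = f + 2*o)
a(G) = 38 (a(G) = (0 + 2*4) - 1*(-30) = (0 + 8) + 30 = 8 + 30 = 38)
a(r)*I(7) = 38*28 = 1064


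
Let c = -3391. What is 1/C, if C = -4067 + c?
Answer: -1/7458 ≈ -0.00013408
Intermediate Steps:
C = -7458 (C = -4067 - 3391 = -7458)
1/C = 1/(-7458) = -1/7458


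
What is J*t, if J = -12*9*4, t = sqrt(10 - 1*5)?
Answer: -432*sqrt(5) ≈ -965.98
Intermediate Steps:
t = sqrt(5) (t = sqrt(10 - 5) = sqrt(5) ≈ 2.2361)
J = -432 (J = -108*4 = -432)
J*t = -432*sqrt(5)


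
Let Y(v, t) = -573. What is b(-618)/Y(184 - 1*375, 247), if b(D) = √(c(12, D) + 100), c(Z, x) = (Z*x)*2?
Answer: -2*I*√3683/573 ≈ -0.21182*I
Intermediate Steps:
c(Z, x) = 2*Z*x
b(D) = √(100 + 24*D) (b(D) = √(2*12*D + 100) = √(24*D + 100) = √(100 + 24*D))
b(-618)/Y(184 - 1*375, 247) = (2*√(25 + 6*(-618)))/(-573) = (2*√(25 - 3708))*(-1/573) = (2*√(-3683))*(-1/573) = (2*(I*√3683))*(-1/573) = (2*I*√3683)*(-1/573) = -2*I*√3683/573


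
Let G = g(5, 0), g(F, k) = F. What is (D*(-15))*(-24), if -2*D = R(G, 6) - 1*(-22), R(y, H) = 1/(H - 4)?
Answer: -4050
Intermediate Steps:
G = 5
R(y, H) = 1/(-4 + H)
D = -45/4 (D = -(1/(-4 + 6) - 1*(-22))/2 = -(1/2 + 22)/2 = -(½ + 22)/2 = -½*45/2 = -45/4 ≈ -11.250)
(D*(-15))*(-24) = -45/4*(-15)*(-24) = (675/4)*(-24) = -4050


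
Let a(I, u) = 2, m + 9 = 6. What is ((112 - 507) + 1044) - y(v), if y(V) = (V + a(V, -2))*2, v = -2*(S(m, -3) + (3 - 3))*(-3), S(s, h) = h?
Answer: 681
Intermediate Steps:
m = -3 (m = -9 + 6 = -3)
v = -18 (v = -2*(-3 + (3 - 3))*(-3) = -2*(-3 + 0)*(-3) = -2*(-3)*(-3) = 6*(-3) = -18)
y(V) = 4 + 2*V (y(V) = (V + 2)*2 = (2 + V)*2 = 4 + 2*V)
((112 - 507) + 1044) - y(v) = ((112 - 507) + 1044) - (4 + 2*(-18)) = (-395 + 1044) - (4 - 36) = 649 - 1*(-32) = 649 + 32 = 681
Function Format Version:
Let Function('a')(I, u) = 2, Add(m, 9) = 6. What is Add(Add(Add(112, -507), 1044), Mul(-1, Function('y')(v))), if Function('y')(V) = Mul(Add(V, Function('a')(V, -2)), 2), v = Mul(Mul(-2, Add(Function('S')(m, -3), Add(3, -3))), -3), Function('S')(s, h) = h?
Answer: 681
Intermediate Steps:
m = -3 (m = Add(-9, 6) = -3)
v = -18 (v = Mul(Mul(-2, Add(-3, Add(3, -3))), -3) = Mul(Mul(-2, Add(-3, 0)), -3) = Mul(Mul(-2, -3), -3) = Mul(6, -3) = -18)
Function('y')(V) = Add(4, Mul(2, V)) (Function('y')(V) = Mul(Add(V, 2), 2) = Mul(Add(2, V), 2) = Add(4, Mul(2, V)))
Add(Add(Add(112, -507), 1044), Mul(-1, Function('y')(v))) = Add(Add(Add(112, -507), 1044), Mul(-1, Add(4, Mul(2, -18)))) = Add(Add(-395, 1044), Mul(-1, Add(4, -36))) = Add(649, Mul(-1, -32)) = Add(649, 32) = 681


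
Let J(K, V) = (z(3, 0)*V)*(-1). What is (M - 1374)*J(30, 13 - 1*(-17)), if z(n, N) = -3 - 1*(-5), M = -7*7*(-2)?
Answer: 76560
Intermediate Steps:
M = 98 (M = -49*(-2) = -1*(-98) = 98)
z(n, N) = 2 (z(n, N) = -3 + 5 = 2)
J(K, V) = -2*V (J(K, V) = (2*V)*(-1) = -2*V)
(M - 1374)*J(30, 13 - 1*(-17)) = (98 - 1374)*(-2*(13 - 1*(-17))) = -(-2552)*(13 + 17) = -(-2552)*30 = -1276*(-60) = 76560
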